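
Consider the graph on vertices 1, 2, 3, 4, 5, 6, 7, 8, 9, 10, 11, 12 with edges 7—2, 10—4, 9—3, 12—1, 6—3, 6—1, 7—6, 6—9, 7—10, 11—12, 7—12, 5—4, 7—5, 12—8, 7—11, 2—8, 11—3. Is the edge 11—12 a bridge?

No

After removing 11—12, the path 11-7-12 still connects them, so the edge is not a bridge.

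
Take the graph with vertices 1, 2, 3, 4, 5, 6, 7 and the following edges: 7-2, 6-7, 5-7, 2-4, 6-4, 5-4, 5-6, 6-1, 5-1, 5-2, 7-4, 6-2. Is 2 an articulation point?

No

Deleting 2 leaves 2 components (was 2), so 2 is not a cut vertex.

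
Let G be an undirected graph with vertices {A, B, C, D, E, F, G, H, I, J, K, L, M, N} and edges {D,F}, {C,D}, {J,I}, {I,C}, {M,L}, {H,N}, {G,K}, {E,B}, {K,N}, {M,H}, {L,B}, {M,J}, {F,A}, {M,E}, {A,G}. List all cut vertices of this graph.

Removing M increases the component count from 1 to 2, so M is a cut vertex.
By contrast removing G leaves 1 component; it is not a cut vertex. No other vertex is a cut vertex either.

M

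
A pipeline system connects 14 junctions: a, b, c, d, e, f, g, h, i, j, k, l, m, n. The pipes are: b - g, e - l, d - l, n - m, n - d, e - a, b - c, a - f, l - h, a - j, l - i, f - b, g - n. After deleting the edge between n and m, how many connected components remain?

Before removal there are 2 components.
n - m is a bridge — removing it separates n's side from m's side.
After removal: 3 components.

3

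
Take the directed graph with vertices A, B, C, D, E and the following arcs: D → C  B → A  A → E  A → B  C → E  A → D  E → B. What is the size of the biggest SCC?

5

{A, B, C, D, E} are all mutually reachable — one SCC of size 5.
The largest has 5 vertices.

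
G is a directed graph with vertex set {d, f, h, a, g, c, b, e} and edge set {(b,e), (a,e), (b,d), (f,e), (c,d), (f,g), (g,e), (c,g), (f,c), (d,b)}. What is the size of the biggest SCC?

2

{b, d} are all mutually reachable — one SCC of size 2.
{h} is an SCC by itself.
{c} is an SCC by itself.
{g} is an SCC by itself.
{f} is an SCC by itself.
(and 2 more singleton SCCs)
The largest has 2 vertices.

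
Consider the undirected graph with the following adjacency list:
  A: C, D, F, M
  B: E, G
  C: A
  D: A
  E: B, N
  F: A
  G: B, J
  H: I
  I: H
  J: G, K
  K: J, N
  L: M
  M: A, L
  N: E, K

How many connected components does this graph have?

3

Starting from H we can reach H, I. That is one component of size 2.
Starting from B we can reach B, E, G, J, K, N. That is one component of size 6.
Starting from A we can reach A, C, D, F, L, M. That is one component of size 6.
Total: 3 components.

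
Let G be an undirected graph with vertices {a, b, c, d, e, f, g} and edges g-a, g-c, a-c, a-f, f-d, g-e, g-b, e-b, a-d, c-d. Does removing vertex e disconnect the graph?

No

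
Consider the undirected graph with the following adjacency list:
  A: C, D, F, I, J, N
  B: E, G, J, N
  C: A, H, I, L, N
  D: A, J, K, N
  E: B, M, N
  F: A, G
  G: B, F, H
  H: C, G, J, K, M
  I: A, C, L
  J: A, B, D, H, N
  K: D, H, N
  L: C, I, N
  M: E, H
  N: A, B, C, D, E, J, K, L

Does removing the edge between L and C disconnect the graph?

No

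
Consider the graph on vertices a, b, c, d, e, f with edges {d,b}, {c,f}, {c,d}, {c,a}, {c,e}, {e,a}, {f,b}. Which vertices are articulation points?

Removing c increases the component count from 1 to 2, so c is a cut vertex.
By contrast removing b leaves 1 component; it is not a cut vertex. No other vertex is a cut vertex either.

c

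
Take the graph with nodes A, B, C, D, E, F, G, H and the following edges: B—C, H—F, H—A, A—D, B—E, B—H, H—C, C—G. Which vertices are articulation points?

A, B, C, H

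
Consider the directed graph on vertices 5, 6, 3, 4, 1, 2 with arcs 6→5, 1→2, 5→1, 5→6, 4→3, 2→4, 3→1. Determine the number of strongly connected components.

2

{1, 2, 3, 4} are all mutually reachable — one SCC of size 4.
{5, 6} are all mutually reachable — one SCC of size 2.
That gives 2 strongly connected components.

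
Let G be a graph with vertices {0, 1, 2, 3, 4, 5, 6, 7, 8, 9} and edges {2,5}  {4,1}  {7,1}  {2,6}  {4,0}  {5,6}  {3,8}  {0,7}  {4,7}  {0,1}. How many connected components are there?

9 is isolated — a component by itself.
Starting from 3 we can reach 3, 8. That is one component of size 2.
Starting from 2 we can reach 2, 5, 6. That is one component of size 3.
Starting from 0 we can reach 0, 1, 4, 7. That is one component of size 4.
Total: 4 components.

4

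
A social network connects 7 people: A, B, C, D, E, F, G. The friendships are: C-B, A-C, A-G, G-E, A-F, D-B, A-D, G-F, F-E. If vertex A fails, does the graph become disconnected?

Yes

Deleting A raises the number of components from 1 to 2, so A is a cut vertex.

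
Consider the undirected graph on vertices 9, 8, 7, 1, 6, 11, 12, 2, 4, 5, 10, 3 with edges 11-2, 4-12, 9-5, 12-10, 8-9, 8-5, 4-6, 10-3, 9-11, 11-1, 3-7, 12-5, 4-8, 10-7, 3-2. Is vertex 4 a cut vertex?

Yes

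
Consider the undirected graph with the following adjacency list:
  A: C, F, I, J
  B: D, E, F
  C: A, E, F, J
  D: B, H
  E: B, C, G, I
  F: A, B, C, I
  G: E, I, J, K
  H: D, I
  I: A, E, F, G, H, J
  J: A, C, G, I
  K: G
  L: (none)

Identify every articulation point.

G

Removing G increases the component count from 2 to 3, so G is a cut vertex.
By contrast removing K leaves 2 components; it is not a cut vertex. No other vertex is a cut vertex either.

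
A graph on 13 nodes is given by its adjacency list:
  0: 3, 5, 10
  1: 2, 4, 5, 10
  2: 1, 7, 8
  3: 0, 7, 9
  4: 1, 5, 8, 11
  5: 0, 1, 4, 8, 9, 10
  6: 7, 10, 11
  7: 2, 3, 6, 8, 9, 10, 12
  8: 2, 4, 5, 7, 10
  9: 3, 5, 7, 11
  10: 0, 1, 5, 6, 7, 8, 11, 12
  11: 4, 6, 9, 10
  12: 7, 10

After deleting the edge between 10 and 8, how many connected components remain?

1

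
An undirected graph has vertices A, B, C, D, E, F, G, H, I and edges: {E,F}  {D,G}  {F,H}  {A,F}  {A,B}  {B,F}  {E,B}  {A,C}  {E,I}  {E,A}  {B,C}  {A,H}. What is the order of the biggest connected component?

Starting from D we can reach D, G. That is one component of size 2.
Starting from A we can reach A, B, C, E, F, H, I. That is one component of size 7.
The largest has 7 vertices.

7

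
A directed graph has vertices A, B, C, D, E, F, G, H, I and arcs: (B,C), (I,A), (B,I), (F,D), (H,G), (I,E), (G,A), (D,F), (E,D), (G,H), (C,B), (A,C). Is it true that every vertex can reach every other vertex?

There is no directed path from E to C, so the graph is not strongly connected.

No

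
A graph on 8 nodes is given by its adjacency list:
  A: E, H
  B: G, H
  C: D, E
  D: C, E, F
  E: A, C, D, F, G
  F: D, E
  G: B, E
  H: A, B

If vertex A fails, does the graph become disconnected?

No

Deleting A leaves 1 component (was 1) (its neighbors E, H remain connected to each other), so A is not a cut vertex.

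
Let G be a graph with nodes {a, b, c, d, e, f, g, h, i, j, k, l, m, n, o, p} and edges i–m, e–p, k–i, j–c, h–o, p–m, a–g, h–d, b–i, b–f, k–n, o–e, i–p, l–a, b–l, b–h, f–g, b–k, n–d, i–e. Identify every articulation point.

b

Removing b increases the component count from 2 to 3, so b is a cut vertex.
By contrast removing f leaves 2 components; it is not a cut vertex. No other vertex is a cut vertex either.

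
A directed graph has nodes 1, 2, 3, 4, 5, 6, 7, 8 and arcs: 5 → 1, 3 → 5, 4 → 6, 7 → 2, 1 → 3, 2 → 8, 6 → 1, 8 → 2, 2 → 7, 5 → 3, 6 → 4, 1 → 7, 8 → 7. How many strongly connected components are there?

{1, 3, 5} are all mutually reachable — one SCC of size 3.
{2, 7, 8} are all mutually reachable — one SCC of size 3.
{4, 6} are all mutually reachable — one SCC of size 2.
That gives 3 strongly connected components.

3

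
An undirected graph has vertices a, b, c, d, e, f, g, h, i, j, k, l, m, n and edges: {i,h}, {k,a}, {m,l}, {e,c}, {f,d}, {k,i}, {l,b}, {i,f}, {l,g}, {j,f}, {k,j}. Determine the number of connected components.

4

n is isolated — a component by itself.
Starting from c we can reach c, e. That is one component of size 2.
Starting from b we can reach b, g, l, m. That is one component of size 4.
Starting from a we can reach a, d, f, h, i, j, k. That is one component of size 7.
Total: 4 components.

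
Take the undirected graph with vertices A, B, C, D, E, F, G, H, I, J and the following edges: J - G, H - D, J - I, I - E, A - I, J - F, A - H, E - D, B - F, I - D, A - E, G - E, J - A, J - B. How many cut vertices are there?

1

Removing J increases the component count from 2 to 3, so J is a cut vertex.
By contrast removing G leaves 2 components; it is not a cut vertex. No other vertex is a cut vertex either.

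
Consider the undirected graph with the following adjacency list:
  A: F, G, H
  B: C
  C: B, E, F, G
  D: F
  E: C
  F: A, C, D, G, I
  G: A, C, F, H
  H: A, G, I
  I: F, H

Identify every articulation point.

C, F

Removing C increases the component count from 1 to 3, so C is a cut vertex.
Removing F increases the component count from 1 to 2, so F is a cut vertex.
By contrast removing I leaves 1 component; it is not a cut vertex. No other vertex is a cut vertex either.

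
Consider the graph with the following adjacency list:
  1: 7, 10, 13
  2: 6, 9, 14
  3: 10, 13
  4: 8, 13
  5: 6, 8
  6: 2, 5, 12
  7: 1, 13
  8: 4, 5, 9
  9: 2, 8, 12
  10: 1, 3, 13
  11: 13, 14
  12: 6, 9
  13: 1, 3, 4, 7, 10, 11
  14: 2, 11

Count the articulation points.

Removing 13 increases the component count from 1 to 2, so 13 is a cut vertex.
By contrast removing 7 leaves 1 component; it is not a cut vertex. No other vertex is a cut vertex either.

1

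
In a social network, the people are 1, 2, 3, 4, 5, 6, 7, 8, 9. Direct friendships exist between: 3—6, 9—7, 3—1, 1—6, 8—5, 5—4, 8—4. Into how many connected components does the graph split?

4

2 is isolated — a component by itself.
Starting from 7 we can reach 7, 9. That is one component of size 2.
Starting from 1 we can reach 1, 3, 6. That is one component of size 3.
Starting from 4 we can reach 4, 5, 8. That is one component of size 3.
Total: 4 components.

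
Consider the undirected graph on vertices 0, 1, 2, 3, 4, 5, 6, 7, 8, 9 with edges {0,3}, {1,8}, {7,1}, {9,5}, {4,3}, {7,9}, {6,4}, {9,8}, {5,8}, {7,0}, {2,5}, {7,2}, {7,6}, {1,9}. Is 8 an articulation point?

Deleting 8 leaves 1 component (was 1) (its neighbors 1, 5, 9 remain connected to each other), so 8 is not a cut vertex.

No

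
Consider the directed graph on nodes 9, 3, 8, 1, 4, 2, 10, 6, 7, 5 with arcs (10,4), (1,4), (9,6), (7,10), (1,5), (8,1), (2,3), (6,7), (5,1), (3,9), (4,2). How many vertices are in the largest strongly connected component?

{2, 3, 4, 6, 7, 9, 10} are all mutually reachable — one SCC of size 7.
{1, 5} are all mutually reachable — one SCC of size 2.
{8} is an SCC by itself.
The largest has 7 vertices.

7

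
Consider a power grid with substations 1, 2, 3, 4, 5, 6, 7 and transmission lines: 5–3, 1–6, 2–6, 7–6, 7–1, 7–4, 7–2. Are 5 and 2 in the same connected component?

The component containing 5 is {3, 5}, and 2 is not in it.

No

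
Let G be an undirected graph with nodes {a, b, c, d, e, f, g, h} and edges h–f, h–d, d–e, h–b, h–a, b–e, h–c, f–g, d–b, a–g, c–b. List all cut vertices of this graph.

h

Removing h increases the component count from 1 to 2, so h is a cut vertex.
By contrast removing c leaves 1 component; it is not a cut vertex. No other vertex is a cut vertex either.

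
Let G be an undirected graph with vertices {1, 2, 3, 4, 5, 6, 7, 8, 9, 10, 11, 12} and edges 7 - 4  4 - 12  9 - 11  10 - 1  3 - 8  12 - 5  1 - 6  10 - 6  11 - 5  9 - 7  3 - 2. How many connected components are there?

3

Starting from 1 we can reach 1, 6, 10. That is one component of size 3.
Starting from 2 we can reach 2, 3, 8. That is one component of size 3.
Starting from 4 we can reach 4, 5, 7, 9, 11, 12. That is one component of size 6.
Total: 3 components.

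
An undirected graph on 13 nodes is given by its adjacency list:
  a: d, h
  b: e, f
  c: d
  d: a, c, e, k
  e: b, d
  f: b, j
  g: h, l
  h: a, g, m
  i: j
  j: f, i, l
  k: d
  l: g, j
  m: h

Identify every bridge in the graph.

The edges on the cycle j-f-b-e-d-a-h-g-l-j are not bridges since each lies on that cycle.
But removing c-d disconnects c from d; removing m-h disconnects m from h; removing k-d disconnects k from d; removing j-i disconnects j from i — these are bridges.

c-d, d-k, h-m, i-j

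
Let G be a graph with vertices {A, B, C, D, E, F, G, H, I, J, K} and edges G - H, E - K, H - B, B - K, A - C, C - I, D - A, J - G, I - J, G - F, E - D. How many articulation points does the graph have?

1

Removing G increases the component count from 1 to 2, so G is a cut vertex.
By contrast removing I leaves 1 component; it is not a cut vertex. No other vertex is a cut vertex either.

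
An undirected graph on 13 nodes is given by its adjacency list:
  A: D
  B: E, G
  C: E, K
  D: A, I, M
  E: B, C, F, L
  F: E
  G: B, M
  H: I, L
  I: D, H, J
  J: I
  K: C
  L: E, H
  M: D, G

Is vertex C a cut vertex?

Deleting C raises the number of components from 1 to 2, so C is a cut vertex.

Yes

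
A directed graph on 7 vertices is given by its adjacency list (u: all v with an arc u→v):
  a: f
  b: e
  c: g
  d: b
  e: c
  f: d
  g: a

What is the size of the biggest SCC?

{a, b, c, d, e, f, g} are all mutually reachable — one SCC of size 7.
The largest has 7 vertices.

7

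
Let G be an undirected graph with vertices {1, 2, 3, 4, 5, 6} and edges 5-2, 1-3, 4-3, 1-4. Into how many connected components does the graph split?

3

6 is isolated — a component by itself.
Starting from 2 we can reach 2, 5. That is one component of size 2.
Starting from 1 we can reach 1, 3, 4. That is one component of size 3.
Total: 3 components.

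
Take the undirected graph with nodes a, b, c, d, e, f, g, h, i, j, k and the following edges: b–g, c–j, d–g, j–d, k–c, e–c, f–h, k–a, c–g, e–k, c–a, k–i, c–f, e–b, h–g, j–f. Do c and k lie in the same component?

From c we can reach a, b, c, d, e, f, g, h, i, j, k, which includes k.

Yes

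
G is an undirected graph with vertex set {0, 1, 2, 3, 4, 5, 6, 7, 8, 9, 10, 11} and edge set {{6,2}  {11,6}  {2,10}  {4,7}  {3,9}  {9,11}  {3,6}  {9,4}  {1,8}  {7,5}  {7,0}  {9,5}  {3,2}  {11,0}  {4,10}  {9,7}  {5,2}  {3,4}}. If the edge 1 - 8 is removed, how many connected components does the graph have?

3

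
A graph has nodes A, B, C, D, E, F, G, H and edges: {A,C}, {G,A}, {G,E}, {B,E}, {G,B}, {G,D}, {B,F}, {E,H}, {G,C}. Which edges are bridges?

The edges on the cycle G-A-C-G are not bridges since each lies on that cycle.
But removing B–F disconnects B from F; removing E–H disconnects E from H; removing D–G disconnects D from G — these are bridges.

B-F, D-G, E-H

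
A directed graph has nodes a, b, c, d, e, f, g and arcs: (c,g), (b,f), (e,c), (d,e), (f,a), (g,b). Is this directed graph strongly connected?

No

There is no directed path from e to d, so the graph is not strongly connected.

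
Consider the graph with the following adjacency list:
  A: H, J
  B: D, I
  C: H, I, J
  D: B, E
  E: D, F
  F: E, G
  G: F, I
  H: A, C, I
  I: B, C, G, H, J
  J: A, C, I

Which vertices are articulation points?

I

Removing I increases the component count from 1 to 2, so I is a cut vertex.
By contrast removing F leaves 1 component; it is not a cut vertex. No other vertex is a cut vertex either.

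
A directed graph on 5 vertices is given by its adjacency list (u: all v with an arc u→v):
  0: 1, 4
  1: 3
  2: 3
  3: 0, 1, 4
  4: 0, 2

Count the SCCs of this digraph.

1

{0, 1, 2, 3, 4} are all mutually reachable — one SCC of size 5.
That gives 1 strongly connected component.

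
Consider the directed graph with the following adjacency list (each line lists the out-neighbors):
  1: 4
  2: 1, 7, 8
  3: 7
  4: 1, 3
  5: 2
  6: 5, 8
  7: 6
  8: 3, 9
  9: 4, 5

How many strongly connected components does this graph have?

1

{1, 2, 3, 4, 5, 6, 7, 8, 9} are all mutually reachable — one SCC of size 9.
That gives 1 strongly connected component.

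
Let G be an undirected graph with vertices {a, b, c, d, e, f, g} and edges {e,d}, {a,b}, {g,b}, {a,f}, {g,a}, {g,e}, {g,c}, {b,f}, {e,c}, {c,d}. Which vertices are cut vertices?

g

Removing g increases the component count from 1 to 2, so g is a cut vertex.
By contrast removing a leaves 1 component; it is not a cut vertex. No other vertex is a cut vertex either.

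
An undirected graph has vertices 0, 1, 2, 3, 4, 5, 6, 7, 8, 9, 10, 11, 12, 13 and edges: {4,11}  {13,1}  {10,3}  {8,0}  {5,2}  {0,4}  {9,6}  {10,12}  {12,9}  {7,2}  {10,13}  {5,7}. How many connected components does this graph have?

3

Starting from 2 we can reach 2, 5, 7. That is one component of size 3.
Starting from 0 we can reach 0, 4, 8, 11. That is one component of size 4.
Starting from 1 we can reach 1, 3, 6, 9, 10, 12, 13. That is one component of size 7.
Total: 3 components.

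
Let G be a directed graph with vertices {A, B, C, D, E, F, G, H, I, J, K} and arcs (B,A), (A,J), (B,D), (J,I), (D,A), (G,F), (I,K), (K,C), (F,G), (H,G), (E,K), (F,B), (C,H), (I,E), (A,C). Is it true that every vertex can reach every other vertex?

From A we can reach every vertex (A, B, C, D, E, F, G, H, I, J, K), and every vertex can reach A (A, B, C, D, E, F, G, H, I, J, K). So the whole graph is one strongly connected component.

Yes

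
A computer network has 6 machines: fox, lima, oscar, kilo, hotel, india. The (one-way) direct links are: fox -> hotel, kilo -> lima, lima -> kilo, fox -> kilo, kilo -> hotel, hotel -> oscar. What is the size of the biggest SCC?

2

{kilo, lima} are all mutually reachable — one SCC of size 2.
{fox} is an SCC by itself.
{hotel} is an SCC by itself.
{oscar} is an SCC by itself.
{india} is an SCC by itself.
The largest has 2 vertices.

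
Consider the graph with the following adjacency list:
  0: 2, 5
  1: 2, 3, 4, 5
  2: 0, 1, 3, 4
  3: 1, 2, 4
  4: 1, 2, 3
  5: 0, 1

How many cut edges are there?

The edges on the cycle 2-0-5-1-4-2 are not bridges since each lies on that cycle.
Every edge lies on some cycle, so there are no bridges.

0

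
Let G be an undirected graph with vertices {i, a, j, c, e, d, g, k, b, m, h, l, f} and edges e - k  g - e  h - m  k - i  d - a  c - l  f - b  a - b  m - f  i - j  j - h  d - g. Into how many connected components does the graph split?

2

Starting from c we can reach c, l. That is one component of size 2.
Starting from a we can reach a, b, d, e, f, g, h, i, j, k, m. That is one component of size 11.
Total: 2 components.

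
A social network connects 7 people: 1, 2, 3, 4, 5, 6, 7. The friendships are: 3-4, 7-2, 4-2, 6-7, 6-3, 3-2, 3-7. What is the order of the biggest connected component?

5 is isolated — a component by itself.
1 is isolated — a component by itself.
Starting from 2 we can reach 2, 3, 4, 6, 7. That is one component of size 5.
The largest has 5 vertices.

5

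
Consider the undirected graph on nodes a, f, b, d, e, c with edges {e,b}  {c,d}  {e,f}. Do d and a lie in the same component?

No

The component containing d is {c, d}, and a is not in it.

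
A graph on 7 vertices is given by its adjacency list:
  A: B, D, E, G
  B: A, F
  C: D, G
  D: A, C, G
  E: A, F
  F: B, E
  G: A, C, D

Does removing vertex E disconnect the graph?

No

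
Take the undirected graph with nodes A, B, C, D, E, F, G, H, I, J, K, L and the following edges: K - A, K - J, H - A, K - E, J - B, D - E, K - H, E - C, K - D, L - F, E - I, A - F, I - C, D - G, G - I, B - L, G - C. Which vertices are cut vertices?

Removing K increases the component count from 1 to 2, so K is a cut vertex.
By contrast removing J leaves 1 component; it is not a cut vertex. No other vertex is a cut vertex either.

K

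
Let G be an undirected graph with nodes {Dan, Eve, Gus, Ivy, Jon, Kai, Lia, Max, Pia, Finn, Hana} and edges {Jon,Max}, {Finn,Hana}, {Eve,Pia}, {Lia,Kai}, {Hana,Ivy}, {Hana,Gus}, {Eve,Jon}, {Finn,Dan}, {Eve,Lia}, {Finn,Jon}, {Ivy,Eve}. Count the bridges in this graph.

The edges on the cycle Finn-Hana-Ivy-Eve-Jon-Finn are not bridges since each lies on that cycle.
But removing Jon - Max disconnects Jon from Max; removing Hana - Gus disconnects Hana from Gus; removing Lia - Eve disconnects Lia from Eve; removing Lia - Kai disconnects Lia from Kai — these are bridges.
In total 6 edges are bridges.

6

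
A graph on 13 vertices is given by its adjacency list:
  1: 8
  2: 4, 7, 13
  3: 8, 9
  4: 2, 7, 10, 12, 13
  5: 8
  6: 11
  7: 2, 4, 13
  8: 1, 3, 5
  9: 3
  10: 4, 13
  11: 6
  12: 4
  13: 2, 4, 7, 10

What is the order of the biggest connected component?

6

Starting from 6 we can reach 6, 11. That is one component of size 2.
Starting from 1 we can reach 1, 3, 5, 8, 9. That is one component of size 5.
Starting from 2 we can reach 2, 4, 7, 10, 12, 13. That is one component of size 6.
The largest has 6 vertices.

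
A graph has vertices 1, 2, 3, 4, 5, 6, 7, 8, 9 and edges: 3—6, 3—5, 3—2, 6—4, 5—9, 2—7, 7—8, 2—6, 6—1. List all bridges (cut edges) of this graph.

1-6, 2-7, 3-5, 4-6, 5-9, 7-8

The edges on the cycle 3-2-6-3 are not bridges since each lies on that cycle.
But removing 1—6 disconnects 1 from 6; removing 5—9 disconnects 5 from 9; removing 3—5 disconnects 3 from 5; removing 2—7 disconnects 2 from 7 — these are bridges.
In total 6 edges are bridges.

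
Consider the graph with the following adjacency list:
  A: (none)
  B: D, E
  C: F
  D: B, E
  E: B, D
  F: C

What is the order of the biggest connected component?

A is isolated — a component by itself.
Starting from C we can reach C, F. That is one component of size 2.
Starting from B we can reach B, D, E. That is one component of size 3.
The largest has 3 vertices.

3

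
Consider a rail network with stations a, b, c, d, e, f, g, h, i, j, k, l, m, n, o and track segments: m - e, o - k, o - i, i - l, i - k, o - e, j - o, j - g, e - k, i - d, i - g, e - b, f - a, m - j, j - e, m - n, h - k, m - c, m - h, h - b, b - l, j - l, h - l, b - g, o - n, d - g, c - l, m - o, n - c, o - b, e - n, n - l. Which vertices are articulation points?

Removing m, for instance, still leaves 2 components. No single vertex removal increases the component count — the graph has no articulation points.

none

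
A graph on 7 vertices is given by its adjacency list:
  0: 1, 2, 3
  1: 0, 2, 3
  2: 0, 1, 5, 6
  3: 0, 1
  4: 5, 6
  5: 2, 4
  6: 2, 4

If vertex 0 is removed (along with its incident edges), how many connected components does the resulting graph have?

1

With 0 gone, the remaining components are: {1, 2, 3, 4, 5, 6}.
That is 1 component.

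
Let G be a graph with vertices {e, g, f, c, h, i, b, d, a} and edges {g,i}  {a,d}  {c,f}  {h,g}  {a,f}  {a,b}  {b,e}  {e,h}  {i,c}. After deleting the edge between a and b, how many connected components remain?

1

a and b are still connected via a-f-c-i-g-h-e-b, so the component count stays at 1.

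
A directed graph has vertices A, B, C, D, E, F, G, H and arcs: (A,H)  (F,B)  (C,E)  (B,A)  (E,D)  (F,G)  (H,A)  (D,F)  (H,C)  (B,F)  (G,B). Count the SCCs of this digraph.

{A, B, C, D, E, F, G, H} are all mutually reachable — one SCC of size 8.
That gives 1 strongly connected component.

1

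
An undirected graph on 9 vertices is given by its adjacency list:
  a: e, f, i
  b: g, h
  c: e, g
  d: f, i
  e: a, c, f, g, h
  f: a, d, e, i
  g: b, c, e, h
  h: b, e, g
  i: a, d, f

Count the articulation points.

Removing e increases the component count from 1 to 2, so e is a cut vertex.
By contrast removing f leaves 1 component; it is not a cut vertex. No other vertex is a cut vertex either.

1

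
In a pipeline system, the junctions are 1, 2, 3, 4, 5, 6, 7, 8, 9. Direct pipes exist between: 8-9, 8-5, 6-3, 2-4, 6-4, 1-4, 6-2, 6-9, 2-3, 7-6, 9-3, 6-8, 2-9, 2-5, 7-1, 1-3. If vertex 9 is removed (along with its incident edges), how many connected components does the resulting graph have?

1

With 9 gone, the remaining components are: {1, 2, 3, 4, 5, 6, 7, 8}.
That is 1 component.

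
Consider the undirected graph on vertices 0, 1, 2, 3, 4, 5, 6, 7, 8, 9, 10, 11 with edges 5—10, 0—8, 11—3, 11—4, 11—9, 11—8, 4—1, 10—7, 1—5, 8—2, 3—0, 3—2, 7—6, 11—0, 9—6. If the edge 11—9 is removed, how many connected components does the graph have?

1

11 and 9 are still connected via 11-4-1-5-10-7-6-9, so the component count stays at 1.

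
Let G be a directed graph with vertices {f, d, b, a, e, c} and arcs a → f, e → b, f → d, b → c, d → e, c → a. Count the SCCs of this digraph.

1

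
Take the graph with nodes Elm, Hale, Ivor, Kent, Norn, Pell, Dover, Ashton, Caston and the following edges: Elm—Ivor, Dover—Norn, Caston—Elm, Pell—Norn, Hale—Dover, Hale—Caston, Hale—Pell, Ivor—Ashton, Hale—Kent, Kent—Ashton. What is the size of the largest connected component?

9

Starting from Elm we can reach Elm, Hale, Ivor, Kent, Norn, Pell, Dover, Ashton, Caston. That is one component of size 9.
The largest has 9 vertices.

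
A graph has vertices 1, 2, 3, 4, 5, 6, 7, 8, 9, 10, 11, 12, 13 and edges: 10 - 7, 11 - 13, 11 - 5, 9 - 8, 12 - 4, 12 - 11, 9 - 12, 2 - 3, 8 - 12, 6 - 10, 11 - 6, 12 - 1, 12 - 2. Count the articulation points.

5

Removing 2 increases the component count from 1 to 2, so 2 is a cut vertex.
Removing 6 increases the component count from 1 to 2, so 6 is a cut vertex.
Removing 10 increases the component count from 1 to 2, so 10 is a cut vertex.
Likewise 11, 12 are cut vertices.
By contrast removing 5 leaves 1 component; it is not a cut vertex. No other vertex is a cut vertex either.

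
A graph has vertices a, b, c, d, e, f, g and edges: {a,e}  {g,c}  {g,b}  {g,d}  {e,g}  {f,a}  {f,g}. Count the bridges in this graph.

The edges on the cycle f-a-e-g-f are not bridges since each lies on that cycle.
But removing g - c disconnects g from c; removing g - b disconnects g from b; removing g - d disconnects g from d — these are bridges.
That makes 3 bridges.

3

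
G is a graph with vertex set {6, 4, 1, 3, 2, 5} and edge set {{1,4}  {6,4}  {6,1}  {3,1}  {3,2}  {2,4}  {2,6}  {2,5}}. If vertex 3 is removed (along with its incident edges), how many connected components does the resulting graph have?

1

With 3 gone, the remaining components are: {1, 2, 4, 5, 6}.
That is 1 component.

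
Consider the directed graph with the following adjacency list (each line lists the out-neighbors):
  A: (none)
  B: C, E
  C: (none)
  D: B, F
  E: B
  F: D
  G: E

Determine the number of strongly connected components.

{B, E} are all mutually reachable — one SCC of size 2.
{D, F} are all mutually reachable — one SCC of size 2.
{C} is an SCC by itself.
{A} is an SCC by itself.
{G} is an SCC by itself.
That gives 5 strongly connected components.

5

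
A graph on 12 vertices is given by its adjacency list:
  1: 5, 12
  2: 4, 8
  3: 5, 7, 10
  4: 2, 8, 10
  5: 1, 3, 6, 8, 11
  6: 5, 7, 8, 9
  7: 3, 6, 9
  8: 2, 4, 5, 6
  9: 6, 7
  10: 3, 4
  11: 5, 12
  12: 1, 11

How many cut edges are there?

0

The edges on the cycle 5-1-12-11-5 are not bridges since each lies on that cycle.
Every edge lies on some cycle, so there are no bridges.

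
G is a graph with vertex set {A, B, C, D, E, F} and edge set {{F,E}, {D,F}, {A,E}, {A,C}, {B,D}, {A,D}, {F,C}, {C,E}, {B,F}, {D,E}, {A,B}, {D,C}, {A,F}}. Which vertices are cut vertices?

none

Removing B, for instance, still leaves 1 component. No single vertex removal increases the component count — the graph has no articulation points.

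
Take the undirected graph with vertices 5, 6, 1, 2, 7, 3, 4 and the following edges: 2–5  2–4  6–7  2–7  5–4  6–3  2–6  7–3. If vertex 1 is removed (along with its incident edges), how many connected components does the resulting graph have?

With 1 gone, the remaining components are: {2, 3, 4, 5, 6, 7}.
That is 1 component.

1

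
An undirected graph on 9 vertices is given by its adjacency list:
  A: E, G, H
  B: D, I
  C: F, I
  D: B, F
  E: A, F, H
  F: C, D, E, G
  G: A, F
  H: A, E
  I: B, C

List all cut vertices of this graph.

F

Removing F increases the component count from 1 to 2, so F is a cut vertex.
By contrast removing E leaves 1 component; it is not a cut vertex. No other vertex is a cut vertex either.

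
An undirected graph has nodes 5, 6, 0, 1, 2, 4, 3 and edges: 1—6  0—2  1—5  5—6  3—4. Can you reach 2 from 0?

Yes

From 0 we can reach 0, 2, which includes 2.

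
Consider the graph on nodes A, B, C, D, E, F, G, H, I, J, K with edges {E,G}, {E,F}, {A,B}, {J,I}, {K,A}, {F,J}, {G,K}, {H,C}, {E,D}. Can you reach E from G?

Yes

From G we can reach A, B, D, E, F, G, I, J, K, which includes E.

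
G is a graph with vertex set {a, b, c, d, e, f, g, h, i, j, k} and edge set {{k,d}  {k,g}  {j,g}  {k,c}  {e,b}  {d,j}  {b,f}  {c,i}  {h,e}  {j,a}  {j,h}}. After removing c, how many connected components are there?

With c gone, the remaining components are: {i}; {a, b, d, e, f, g, h, j, k}.
That is 2 components.

2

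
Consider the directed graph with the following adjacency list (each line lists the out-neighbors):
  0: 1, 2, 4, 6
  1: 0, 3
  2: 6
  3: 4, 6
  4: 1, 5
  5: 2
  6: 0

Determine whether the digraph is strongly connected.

From 3 we can reach every vertex (0, 1, 2, 3, 4, 5, 6), and every vertex can reach 3 (0, 1, 2, 3, 4, 5, 6). So the whole graph is one strongly connected component.

Yes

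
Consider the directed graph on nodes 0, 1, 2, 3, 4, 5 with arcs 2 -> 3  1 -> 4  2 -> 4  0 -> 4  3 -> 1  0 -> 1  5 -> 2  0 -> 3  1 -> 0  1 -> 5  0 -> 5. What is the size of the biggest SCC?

{0, 1, 2, 3, 5} are all mutually reachable — one SCC of size 5.
{4} is an SCC by itself.
The largest has 5 vertices.

5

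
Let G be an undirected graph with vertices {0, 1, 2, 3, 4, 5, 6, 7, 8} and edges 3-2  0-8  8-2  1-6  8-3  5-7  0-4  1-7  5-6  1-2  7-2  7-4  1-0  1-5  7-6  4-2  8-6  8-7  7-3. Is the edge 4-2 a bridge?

No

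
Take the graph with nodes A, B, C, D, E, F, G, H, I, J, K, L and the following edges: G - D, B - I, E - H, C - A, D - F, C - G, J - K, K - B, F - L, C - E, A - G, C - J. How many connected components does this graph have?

1

Starting from A we can reach A, B, C, D, E, F, G, H, I, J, K, L. That is one component of size 12.
Total: 1 component.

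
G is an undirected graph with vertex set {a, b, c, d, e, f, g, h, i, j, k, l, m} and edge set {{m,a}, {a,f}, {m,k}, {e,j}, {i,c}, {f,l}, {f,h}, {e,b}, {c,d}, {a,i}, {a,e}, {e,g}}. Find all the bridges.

a-e, a-f, a-i, a-m, b-e, c-d, c-i, e-g, e-j, f-h, f-l, k-m

removing c - i disconnects c from i; removing e - j disconnects e from j; removing i - a disconnects i from a; removing l - f disconnects l from f — these are bridges.
In total 12 edges are bridges.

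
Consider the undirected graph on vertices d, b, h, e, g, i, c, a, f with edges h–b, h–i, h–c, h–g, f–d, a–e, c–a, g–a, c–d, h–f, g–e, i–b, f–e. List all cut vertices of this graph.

Removing h increases the component count from 1 to 2, so h is a cut vertex.
By contrast removing g leaves 1 component; it is not a cut vertex. No other vertex is a cut vertex either.

h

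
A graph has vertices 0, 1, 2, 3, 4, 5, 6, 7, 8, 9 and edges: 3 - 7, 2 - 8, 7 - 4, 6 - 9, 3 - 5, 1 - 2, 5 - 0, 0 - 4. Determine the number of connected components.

3

Starting from 6 we can reach 6, 9. That is one component of size 2.
Starting from 1 we can reach 1, 2, 8. That is one component of size 3.
Starting from 0 we can reach 0, 3, 4, 5, 7. That is one component of size 5.
Total: 3 components.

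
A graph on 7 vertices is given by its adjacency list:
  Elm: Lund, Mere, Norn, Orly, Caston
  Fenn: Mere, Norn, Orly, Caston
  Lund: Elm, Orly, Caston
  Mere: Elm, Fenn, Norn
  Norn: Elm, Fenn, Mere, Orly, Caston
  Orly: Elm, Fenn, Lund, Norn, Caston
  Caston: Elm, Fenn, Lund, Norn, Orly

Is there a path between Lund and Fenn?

Yes

From Lund we can reach Elm, Fenn, Lund, Mere, Norn, Orly, Caston, which includes Fenn.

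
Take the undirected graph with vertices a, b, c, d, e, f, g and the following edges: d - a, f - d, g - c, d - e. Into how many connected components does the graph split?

3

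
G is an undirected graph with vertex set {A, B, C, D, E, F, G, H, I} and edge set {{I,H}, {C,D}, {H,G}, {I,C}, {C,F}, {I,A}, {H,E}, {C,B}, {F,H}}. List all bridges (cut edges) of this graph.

A-I, B-C, C-D, E-H, G-H

The edges on the cycle I-C-F-H-I are not bridges since each lies on that cycle.
But removing C - B disconnects C from B; removing H - G disconnects H from G; removing I - A disconnects I from A; removing D - C disconnects D from C — these are bridges.
In total 5 edges are bridges.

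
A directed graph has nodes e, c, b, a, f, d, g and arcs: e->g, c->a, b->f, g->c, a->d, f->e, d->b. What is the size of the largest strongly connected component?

{a, b, c, d, e, f, g} are all mutually reachable — one SCC of size 7.
The largest has 7 vertices.

7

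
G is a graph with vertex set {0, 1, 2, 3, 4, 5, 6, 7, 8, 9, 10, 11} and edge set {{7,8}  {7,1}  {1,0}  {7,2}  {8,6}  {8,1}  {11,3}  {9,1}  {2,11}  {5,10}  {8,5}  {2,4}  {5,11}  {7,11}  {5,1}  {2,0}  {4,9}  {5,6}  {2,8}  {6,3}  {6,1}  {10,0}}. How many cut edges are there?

0

The edges on the cycle 7-2-8-5-6-3-11-7 are not bridges since each lies on that cycle.
Every edge lies on some cycle, so there are no bridges.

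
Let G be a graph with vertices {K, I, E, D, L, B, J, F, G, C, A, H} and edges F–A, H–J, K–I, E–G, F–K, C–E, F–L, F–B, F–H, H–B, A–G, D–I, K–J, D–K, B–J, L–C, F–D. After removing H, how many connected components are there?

1

With H gone, the remaining components are: {A, B, C, D, E, F, G, I, J, K, L}.
That is 1 component.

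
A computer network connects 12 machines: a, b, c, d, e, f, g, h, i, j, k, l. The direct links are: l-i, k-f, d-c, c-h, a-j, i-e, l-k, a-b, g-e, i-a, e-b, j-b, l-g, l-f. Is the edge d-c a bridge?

Removing d-c leaves no path between d and c: the component count goes from 2 to 3. So it is a bridge.

Yes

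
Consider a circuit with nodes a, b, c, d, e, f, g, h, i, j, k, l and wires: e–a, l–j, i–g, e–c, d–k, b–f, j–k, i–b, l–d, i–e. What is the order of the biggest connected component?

7

h is isolated — a component by itself.
Starting from d we can reach d, j, k, l. That is one component of size 4.
Starting from a we can reach a, b, c, e, f, g, i. That is one component of size 7.
The largest has 7 vertices.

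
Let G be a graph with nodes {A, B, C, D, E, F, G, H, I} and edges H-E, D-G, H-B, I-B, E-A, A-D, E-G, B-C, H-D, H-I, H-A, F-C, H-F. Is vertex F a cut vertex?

Deleting F leaves 1 component (was 1) (its neighbors C, H remain connected to each other), so F is not a cut vertex.

No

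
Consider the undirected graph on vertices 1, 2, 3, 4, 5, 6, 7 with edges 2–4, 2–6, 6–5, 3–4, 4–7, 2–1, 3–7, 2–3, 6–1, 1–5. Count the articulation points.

1

Removing 2 increases the component count from 1 to 2, so 2 is a cut vertex.
By contrast removing 4 leaves 1 component; it is not a cut vertex. No other vertex is a cut vertex either.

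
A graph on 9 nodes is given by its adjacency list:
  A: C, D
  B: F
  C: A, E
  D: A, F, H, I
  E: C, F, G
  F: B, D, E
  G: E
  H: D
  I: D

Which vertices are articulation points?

D, E, F

Removing D increases the component count from 1 to 3, so D is a cut vertex.
Removing E increases the component count from 1 to 2, so E is a cut vertex.
Removing F increases the component count from 1 to 2, so F is a cut vertex.
By contrast removing H leaves 1 component; it is not a cut vertex. No other vertex is a cut vertex either.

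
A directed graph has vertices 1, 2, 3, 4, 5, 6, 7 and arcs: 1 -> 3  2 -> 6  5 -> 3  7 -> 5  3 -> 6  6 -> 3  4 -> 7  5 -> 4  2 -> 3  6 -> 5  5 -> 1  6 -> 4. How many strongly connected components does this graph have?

{1, 3, 4, 5, 6, 7} are all mutually reachable — one SCC of size 6.
{2} is an SCC by itself.
That gives 2 strongly connected components.

2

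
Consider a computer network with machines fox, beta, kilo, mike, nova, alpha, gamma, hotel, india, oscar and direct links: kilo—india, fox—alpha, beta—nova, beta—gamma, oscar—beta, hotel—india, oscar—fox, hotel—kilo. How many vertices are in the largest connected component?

mike is isolated — a component by itself.
Starting from kilo we can reach kilo, hotel, india. That is one component of size 3.
Starting from fox we can reach fox, beta, nova, alpha, gamma, oscar. That is one component of size 6.
The largest has 6 vertices.

6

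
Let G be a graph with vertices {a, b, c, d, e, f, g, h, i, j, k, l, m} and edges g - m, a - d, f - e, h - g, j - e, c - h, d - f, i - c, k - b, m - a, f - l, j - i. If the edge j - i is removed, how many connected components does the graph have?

j and i are still connected via j-e-f-d-a-m-g-h-c-i, so the component count stays at 2.

2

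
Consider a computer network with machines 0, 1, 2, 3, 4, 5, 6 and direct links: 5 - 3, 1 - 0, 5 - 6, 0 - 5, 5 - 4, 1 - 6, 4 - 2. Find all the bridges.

The edges on the cycle 1-0-5-6-1 are not bridges since each lies on that cycle.
But removing 5 - 3 disconnects 5 from 3; removing 4 - 2 disconnects 4 from 2; removing 5 - 4 disconnects 5 from 4 — these are bridges.

2-4, 3-5, 4-5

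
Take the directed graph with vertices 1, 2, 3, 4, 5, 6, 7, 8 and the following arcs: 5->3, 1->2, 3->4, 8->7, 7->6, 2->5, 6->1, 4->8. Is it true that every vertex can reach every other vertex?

Yes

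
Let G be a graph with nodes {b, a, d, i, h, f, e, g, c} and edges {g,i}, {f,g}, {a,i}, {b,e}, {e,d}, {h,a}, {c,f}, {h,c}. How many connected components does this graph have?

2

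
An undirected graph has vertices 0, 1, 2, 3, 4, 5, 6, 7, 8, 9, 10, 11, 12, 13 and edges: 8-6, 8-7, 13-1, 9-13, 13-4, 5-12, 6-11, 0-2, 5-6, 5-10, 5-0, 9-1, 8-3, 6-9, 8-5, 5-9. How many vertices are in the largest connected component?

14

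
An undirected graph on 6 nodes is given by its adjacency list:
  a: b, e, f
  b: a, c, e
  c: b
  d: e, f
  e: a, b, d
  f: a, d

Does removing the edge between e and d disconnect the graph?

No

After removing e-d, the path e-a-f-d still connects them, so the edge is not a bridge.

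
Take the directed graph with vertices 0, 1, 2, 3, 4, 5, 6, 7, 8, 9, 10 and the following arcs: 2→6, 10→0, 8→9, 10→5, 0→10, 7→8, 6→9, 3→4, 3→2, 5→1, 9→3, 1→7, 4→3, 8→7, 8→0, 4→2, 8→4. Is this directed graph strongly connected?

No

There is no directed path from 4 to 7, so the graph is not strongly connected.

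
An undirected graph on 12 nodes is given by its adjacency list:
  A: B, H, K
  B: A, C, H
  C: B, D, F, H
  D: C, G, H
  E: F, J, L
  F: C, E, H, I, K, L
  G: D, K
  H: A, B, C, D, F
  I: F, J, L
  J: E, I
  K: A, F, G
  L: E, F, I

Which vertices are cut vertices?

F

Removing F increases the component count from 1 to 2, so F is a cut vertex.
By contrast removing K leaves 1 component; it is not a cut vertex. No other vertex is a cut vertex either.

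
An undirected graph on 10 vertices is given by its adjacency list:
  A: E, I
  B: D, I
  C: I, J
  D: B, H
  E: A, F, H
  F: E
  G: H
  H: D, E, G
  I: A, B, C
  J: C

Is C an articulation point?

Yes

Deleting C raises the number of components from 1 to 2, so C is a cut vertex.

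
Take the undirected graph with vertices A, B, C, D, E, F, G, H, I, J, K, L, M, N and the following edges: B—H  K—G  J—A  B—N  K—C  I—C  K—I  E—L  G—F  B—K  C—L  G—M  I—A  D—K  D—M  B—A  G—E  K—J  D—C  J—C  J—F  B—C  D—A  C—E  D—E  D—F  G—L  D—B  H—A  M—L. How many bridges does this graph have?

The edges on the cycle D-B-H-A-D are not bridges since each lies on that cycle.
But removing B—N disconnects B from N — this is a bridge.

1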